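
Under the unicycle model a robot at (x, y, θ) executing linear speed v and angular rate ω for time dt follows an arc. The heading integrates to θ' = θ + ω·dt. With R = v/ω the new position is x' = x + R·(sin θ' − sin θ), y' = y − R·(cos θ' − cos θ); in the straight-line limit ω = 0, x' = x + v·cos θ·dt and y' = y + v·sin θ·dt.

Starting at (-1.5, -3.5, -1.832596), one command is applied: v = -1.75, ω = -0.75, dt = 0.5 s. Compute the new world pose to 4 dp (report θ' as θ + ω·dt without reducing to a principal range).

θ' = -1.8326 + -0.75·0.5 = -2.2076
R = v/ω = -1.75/-0.75 = 2.3333
x' = -1.5 + 2.3333·(sin -2.2076 − sin -1.8326) = -1.1222
y' = -3.5 − 2.3333·(cos -2.2076 − cos -1.8326) = -2.7165

(-1.1222, -2.7165, -2.2076)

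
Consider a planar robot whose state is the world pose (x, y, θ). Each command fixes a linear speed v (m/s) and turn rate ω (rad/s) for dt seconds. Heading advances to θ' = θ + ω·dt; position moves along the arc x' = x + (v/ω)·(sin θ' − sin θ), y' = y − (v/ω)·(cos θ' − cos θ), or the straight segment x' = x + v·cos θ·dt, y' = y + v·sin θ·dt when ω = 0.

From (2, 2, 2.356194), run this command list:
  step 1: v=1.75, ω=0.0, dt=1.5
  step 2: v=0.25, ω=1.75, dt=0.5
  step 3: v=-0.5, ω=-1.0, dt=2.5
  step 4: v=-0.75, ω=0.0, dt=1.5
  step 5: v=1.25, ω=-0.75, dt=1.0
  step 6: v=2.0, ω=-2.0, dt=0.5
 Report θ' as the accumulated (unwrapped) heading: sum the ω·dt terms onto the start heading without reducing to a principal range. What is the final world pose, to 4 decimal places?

(1.5482, 2.2263, -1.0188)

step 1: θ'=2.3562 (straight) → pose (0.1438, 3.8562, 2.3562)
step 2: θ'=3.2312 (R=0.1429) → pose (0.0300, 3.8974, 3.2312)
step 3: θ'=0.7312 (R=0.5000) → pose (0.4087, 3.0272, 0.7312)
step 4: θ'=0.7312 (straight) → pose (-0.4288, 2.2760, 0.7312)
step 5: θ'=-0.0188 (R=-1.6667) → pose (0.7155, 2.7018, -0.0188)
step 6: θ'=-1.0188 (R=-1.0000) → pose (1.5482, 2.2263, -1.0188)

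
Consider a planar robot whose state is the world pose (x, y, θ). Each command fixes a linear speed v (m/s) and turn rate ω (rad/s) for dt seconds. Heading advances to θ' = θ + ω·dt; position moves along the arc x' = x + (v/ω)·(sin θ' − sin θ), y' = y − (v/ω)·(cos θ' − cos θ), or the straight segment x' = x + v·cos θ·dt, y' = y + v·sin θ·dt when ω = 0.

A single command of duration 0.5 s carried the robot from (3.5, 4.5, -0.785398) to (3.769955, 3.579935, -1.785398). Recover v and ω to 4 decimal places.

v = 2.0000, ω = -2.0000

Δθ = -1.785398 − -0.785398 = -1.000000
ω = Δθ/dt = -1.000000/0.5 = -2.0000
R = −Δy/(cos θ' − cos θ) = -1.0000
v = R·ω = -1.0000·-2.0000 = 2.0000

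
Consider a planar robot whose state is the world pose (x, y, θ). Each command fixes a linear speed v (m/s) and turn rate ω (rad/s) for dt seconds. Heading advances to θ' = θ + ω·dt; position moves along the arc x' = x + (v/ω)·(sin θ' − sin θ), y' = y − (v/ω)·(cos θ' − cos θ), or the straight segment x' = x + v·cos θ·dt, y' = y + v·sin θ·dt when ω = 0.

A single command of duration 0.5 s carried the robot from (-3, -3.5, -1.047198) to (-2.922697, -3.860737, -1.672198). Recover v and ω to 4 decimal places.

Δθ = -1.672198 − -1.047198 = -0.625000
ω = Δθ/dt = -0.625000/0.5 = -1.2500
R = −Δy/(cos θ' − cos θ) = -0.6000
v = R·ω = -0.6000·-1.2500 = 0.7500

v = 0.7500, ω = -1.2500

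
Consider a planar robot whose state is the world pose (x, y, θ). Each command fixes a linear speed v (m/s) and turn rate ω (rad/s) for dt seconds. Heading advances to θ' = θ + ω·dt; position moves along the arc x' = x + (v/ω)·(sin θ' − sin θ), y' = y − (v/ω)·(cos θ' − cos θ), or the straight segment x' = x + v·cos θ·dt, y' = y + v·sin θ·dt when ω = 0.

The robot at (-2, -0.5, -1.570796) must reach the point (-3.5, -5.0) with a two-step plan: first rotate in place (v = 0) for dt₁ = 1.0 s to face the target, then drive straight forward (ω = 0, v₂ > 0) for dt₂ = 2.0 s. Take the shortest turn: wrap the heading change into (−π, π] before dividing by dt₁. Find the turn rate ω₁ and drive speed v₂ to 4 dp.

heading to target = atan2(-5−-0.5, -3.5−-2) = -1.8925
Δθ = wrap(-1.8925 − -1.5708) = -0.3218; ω₁ = Δθ/dt₁ = -0.3218
distance = √((-3.5−-2)² + (-5−-0.5)²) = 4.7434; v₂ = distance/dt₂ = 2.3717

ω₁ = -0.3218, v₂ = 2.3717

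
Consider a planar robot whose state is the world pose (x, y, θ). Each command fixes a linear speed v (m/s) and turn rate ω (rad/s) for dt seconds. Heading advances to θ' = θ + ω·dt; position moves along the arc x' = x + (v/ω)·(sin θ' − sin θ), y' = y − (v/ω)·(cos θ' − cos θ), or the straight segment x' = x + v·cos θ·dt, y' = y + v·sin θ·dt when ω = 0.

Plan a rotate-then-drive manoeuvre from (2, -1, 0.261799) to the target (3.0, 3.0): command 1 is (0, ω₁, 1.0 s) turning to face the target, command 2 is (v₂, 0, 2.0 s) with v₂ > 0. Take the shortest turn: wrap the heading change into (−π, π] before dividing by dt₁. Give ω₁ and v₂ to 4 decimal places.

heading to target = atan2(3−-1, 3−2) = 1.3258
Δθ = wrap(1.3258 − 0.2618) = 1.0640; ω₁ = Δθ/dt₁ = 1.0640
distance = √((3−2)² + (3−-1)²) = 4.1231; v₂ = distance/dt₂ = 2.0616

ω₁ = 1.0640, v₂ = 2.0616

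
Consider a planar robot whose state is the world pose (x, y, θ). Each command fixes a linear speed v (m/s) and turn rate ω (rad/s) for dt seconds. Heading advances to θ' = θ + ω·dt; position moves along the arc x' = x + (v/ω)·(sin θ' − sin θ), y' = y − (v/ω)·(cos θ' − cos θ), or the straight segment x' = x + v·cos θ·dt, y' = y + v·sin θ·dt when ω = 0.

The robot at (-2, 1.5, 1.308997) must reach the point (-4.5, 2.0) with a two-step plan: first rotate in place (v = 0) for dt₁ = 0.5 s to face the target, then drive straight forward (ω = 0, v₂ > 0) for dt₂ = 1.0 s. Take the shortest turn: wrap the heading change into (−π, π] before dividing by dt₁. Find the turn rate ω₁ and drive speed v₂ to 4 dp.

ω₁ = 3.2704, v₂ = 2.5495

heading to target = atan2(2−1.5, -4.5−-2) = 2.9442
Δθ = wrap(2.9442 − 1.3090) = 1.6352; ω₁ = Δθ/dt₁ = 3.2704
distance = √((-4.5−-2)² + (2−1.5)²) = 2.5495; v₂ = distance/dt₂ = 2.5495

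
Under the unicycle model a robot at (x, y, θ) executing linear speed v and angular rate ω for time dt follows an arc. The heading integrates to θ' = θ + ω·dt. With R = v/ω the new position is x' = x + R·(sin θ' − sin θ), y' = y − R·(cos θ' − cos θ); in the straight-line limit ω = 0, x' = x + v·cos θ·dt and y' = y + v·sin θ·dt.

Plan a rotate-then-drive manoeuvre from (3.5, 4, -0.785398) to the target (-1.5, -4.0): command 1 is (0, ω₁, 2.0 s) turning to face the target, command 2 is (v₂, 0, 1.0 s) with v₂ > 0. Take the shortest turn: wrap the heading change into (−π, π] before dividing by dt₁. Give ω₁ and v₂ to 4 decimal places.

heading to target = atan2(-4−4, -1.5−3.5) = -2.1294
Δθ = wrap(-2.1294 − -0.7854) = -1.3440; ω₁ = Δθ/dt₁ = -0.6720
distance = √((-1.5−3.5)² + (-4−4)²) = 9.4340; v₂ = distance/dt₂ = 9.4340

ω₁ = -0.6720, v₂ = 9.4340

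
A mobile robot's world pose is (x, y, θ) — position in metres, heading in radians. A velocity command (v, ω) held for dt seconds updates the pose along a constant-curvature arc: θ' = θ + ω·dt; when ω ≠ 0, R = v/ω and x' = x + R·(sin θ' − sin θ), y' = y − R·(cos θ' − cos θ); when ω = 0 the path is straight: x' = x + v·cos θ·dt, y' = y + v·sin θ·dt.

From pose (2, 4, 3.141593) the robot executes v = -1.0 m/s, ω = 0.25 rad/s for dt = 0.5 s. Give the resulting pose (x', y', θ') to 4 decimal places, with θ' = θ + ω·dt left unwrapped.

(2.4987, 4.0312, 3.2666)

θ' = 3.1416 + 0.25·0.5 = 3.2666
R = v/ω = -1.0/0.25 = -4.0000
x' = 2 + -4.0000·(sin 3.2666 − sin 3.1416) = 2.4987
y' = 4 − -4.0000·(cos 3.2666 − cos 3.1416) = 4.0312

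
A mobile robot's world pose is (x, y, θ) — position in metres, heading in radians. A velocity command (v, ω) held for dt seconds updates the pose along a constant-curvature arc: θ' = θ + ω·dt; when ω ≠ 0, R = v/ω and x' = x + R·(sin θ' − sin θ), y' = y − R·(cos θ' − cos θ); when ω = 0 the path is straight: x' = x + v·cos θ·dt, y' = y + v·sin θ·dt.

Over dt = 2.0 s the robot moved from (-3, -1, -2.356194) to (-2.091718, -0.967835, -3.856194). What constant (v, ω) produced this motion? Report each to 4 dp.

v = -0.5000, ω = -0.7500

Δθ = -3.856194 − -2.356194 = -1.500000
ω = Δθ/dt = -1.500000/2.0 = -0.7500
R = Δx/(sin θ' − sin θ) = 0.6667
v = R·ω = 0.6667·-0.7500 = -0.5000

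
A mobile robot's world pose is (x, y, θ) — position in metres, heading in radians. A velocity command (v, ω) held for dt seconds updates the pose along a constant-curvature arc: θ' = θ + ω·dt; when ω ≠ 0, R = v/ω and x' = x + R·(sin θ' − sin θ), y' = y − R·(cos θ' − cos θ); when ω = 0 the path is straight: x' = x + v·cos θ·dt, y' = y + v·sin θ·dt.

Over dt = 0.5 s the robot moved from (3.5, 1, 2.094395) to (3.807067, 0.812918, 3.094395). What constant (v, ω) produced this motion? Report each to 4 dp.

v = -0.7500, ω = 2.0000

Δθ = 3.094395 − 2.094395 = 1.000000
ω = Δθ/dt = 1.000000/0.5 = 2.0000
R = Δx/(sin θ' − sin θ) = -0.3750
v = R·ω = -0.3750·2.0000 = -0.7500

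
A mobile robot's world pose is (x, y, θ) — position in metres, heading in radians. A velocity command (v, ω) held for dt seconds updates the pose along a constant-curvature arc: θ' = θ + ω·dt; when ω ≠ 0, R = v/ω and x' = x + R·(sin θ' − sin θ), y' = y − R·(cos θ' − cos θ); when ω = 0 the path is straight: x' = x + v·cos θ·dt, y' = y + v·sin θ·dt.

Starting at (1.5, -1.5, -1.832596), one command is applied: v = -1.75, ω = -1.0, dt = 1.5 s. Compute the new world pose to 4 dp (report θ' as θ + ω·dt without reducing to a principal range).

(3.5226, -0.2348, -3.3326)

θ' = -1.8326 + -1.0·1.5 = -3.3326
R = v/ω = -1.75/-1.0 = 1.7500
x' = 1.5 + 1.7500·(sin -3.3326 − sin -1.8326) = 3.5226
y' = -1.5 − 1.7500·(cos -3.3326 − cos -1.8326) = -0.2348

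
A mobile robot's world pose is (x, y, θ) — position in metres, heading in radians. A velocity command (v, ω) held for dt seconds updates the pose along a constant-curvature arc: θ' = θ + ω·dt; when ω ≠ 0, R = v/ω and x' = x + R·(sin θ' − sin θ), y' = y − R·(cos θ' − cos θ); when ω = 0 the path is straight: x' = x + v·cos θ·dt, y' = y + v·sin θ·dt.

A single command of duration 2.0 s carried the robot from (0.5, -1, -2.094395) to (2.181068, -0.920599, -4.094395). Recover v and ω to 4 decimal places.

v = -1.0000, ω = -1.0000

Δθ = -4.094395 − -2.094395 = -2.000000
ω = Δθ/dt = -2.000000/2.0 = -1.0000
R = Δx/(sin θ' − sin θ) = 1.0000
v = R·ω = 1.0000·-1.0000 = -1.0000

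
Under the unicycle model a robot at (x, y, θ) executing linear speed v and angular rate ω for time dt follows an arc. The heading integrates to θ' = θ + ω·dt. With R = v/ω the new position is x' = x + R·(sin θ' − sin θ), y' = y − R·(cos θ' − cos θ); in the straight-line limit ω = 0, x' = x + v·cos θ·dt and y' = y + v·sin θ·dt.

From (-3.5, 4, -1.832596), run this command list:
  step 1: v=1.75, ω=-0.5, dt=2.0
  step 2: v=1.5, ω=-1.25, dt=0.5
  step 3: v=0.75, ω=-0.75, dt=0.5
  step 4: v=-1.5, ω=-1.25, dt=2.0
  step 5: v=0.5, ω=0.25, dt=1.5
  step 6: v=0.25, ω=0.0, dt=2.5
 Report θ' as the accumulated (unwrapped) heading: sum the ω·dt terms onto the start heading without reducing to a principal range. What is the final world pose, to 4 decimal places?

step 1: θ'=-2.8326 (R=-3.5000) → pose (-5.8164, 1.5716, -2.8326)
step 2: θ'=-3.4576 (R=-1.2000) → pose (-6.5542, 1.5742, -3.4576)
step 3: θ'=-3.8326 (R=-1.0000) → pose (-6.8808, 1.7541, -3.8326)
step 4: θ'=-6.3326 (R=1.2000) → pose (-7.7048, -0.3692, -6.3326)
step 5: θ'=-5.9576 (R=2.0000) → pose (-6.9663, -0.2665, -5.9576)
step 6: θ'=-5.9576 (straight) → pose (-6.3741, -0.0666, -5.9576)

(-6.3741, -0.0666, -5.9576)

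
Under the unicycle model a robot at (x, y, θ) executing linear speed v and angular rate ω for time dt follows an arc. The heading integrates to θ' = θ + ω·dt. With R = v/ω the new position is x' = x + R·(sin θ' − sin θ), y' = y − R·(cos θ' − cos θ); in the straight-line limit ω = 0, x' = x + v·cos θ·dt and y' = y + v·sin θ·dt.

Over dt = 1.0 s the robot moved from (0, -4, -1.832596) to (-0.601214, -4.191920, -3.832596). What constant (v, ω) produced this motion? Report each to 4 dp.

Δθ = -3.832596 − -1.832596 = -2.000000
ω = Δθ/dt = -2.000000/1.0 = -2.0000
R = Δx/(sin θ' − sin θ) = -0.3750
v = R·ω = -0.3750·-2.0000 = 0.7500

v = 0.7500, ω = -2.0000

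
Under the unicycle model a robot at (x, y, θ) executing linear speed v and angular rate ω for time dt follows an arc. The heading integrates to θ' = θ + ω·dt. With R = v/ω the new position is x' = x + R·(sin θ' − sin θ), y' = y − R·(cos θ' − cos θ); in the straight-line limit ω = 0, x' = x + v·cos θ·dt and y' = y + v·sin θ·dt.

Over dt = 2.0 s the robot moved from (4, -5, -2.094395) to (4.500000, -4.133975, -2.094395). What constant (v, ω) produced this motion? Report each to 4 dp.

v = -0.5000, ω = 0.0000

Δθ = -2.094395 − -2.094395 = 0.000000
ω = Δθ/dt = 0.000000/2.0 = 0.0000
ω = 0 → v = (Δx·cos θ + Δy·sin θ)/dt = -0.5000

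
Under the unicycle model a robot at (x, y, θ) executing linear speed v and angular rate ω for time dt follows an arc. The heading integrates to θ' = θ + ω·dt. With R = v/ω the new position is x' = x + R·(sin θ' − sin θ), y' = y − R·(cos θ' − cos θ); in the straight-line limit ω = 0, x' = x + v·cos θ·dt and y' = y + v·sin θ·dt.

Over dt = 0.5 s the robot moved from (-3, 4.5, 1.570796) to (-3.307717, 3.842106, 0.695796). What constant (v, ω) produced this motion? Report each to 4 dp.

v = -1.5000, ω = -1.7500

Δθ = 0.695796 − 1.570796 = -0.875000
ω = Δθ/dt = -0.875000/0.5 = -1.7500
R = −Δy/(cos θ' − cos θ) = 0.8571
v = R·ω = 0.8571·-1.7500 = -1.5000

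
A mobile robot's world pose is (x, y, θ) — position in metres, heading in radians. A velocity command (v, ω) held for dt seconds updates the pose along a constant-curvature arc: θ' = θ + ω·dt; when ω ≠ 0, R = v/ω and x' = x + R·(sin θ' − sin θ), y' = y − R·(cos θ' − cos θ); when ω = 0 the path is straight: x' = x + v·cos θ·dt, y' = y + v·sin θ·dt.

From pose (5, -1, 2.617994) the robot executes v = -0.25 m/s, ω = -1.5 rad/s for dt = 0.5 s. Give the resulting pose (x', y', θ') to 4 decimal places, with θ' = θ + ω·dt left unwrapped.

(5.0760, -1.0955, 1.8680)

θ' = 2.6180 + -1.5·0.5 = 1.8680
R = v/ω = -0.25/-1.5 = 0.1667
x' = 5 + 0.1667·(sin 1.8680 − sin 2.6180) = 5.0760
y' = -1 − 0.1667·(cos 1.8680 − cos 2.6180) = -1.0955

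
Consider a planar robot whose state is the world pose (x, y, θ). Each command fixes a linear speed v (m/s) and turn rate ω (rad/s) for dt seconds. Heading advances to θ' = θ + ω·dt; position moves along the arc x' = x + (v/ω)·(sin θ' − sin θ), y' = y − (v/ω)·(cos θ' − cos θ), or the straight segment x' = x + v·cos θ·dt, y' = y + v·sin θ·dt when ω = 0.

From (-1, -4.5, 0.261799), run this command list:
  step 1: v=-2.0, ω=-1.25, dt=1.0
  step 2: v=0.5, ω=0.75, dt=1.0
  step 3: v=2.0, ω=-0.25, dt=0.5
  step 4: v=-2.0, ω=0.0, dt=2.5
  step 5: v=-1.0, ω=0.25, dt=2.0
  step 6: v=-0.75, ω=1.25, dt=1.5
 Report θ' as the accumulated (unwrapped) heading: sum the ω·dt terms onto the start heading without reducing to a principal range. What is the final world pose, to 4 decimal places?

(-8.4974, -3.2625, 2.0118)

step 1: θ'=-0.9882 (R=1.6000) → pose (-2.7502, -3.8348, -0.9882)
step 2: θ'=-0.2382 (R=0.6667) → pose (-2.3508, -4.1159, -0.2382)
step 3: θ'=-0.3632 (R=-8.0000) → pose (-1.3963, -4.4119, -0.3632)
step 4: θ'=-0.3632 (straight) → pose (-6.0701, -2.6355, -0.3632)
step 5: θ'=0.1368 (R=-4.0000) → pose (-8.0367, -2.4120, 0.1368)
step 6: θ'=2.0118 (R=-0.6000) → pose (-8.4974, -3.2625, 2.0118)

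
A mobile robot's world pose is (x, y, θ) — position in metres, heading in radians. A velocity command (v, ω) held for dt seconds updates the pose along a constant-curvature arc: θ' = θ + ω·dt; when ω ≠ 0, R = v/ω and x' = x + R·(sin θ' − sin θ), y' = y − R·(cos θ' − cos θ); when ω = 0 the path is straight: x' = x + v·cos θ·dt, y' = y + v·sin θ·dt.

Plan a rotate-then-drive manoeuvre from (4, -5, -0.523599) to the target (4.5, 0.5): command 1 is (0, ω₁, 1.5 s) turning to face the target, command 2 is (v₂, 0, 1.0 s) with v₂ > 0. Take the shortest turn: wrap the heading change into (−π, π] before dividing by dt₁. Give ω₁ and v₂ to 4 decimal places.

heading to target = atan2(0.5−-5, 4.5−4) = 1.4801
Δθ = wrap(1.4801 − -0.5236) = 2.0037; ω₁ = Δθ/dt₁ = 1.3358
distance = √((4.5−4)² + (0.5−-5)²) = 5.5227; v₂ = distance/dt₂ = 5.5227

ω₁ = 1.3358, v₂ = 5.5227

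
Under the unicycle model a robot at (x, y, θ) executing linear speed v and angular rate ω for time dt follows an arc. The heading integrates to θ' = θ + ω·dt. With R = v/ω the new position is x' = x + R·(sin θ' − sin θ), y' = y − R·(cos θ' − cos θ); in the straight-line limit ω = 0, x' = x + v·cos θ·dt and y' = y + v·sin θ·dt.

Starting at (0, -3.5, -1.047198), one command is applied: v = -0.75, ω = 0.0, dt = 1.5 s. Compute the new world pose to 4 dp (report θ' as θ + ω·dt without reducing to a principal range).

θ' = -1.0472 + 0.0·1.5 = -1.0472
ω = 0 → straight: x' = 0 + -0.75·cos(-1.0472)·1.5 = -0.5625
y' = -3.5 + -0.75·sin(-1.0472)·1.5 = -2.5257

(-0.5625, -2.5257, -1.0472)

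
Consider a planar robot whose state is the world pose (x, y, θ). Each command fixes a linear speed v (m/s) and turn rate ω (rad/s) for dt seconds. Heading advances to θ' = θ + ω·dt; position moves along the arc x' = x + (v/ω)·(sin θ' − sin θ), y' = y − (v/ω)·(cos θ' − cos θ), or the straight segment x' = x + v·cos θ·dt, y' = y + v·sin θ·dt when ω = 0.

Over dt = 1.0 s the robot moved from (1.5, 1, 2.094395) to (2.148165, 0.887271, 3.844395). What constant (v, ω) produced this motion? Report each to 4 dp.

Δθ = 3.844395 − 2.094395 = 1.750000
ω = Δθ/dt = 1.750000/1.0 = 1.7500
R = Δx/(sin θ' − sin θ) = -0.4286
v = R·ω = -0.4286·1.7500 = -0.7500

v = -0.7500, ω = 1.7500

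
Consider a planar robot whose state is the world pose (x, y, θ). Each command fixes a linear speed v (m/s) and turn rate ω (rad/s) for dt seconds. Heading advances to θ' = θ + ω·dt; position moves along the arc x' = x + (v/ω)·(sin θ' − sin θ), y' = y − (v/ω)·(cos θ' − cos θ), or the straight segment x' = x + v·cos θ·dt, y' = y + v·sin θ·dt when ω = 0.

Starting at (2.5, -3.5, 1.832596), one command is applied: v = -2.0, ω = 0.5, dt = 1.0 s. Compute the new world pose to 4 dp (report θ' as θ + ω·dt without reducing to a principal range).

(3.4693, -5.2256, 2.3326)

θ' = 1.8326 + 0.5·1.0 = 2.3326
R = v/ω = -2.0/0.5 = -4.0000
x' = 2.5 + -4.0000·(sin 2.3326 − sin 1.8326) = 3.4693
y' = -3.5 − -4.0000·(cos 2.3326 − cos 1.8326) = -5.2256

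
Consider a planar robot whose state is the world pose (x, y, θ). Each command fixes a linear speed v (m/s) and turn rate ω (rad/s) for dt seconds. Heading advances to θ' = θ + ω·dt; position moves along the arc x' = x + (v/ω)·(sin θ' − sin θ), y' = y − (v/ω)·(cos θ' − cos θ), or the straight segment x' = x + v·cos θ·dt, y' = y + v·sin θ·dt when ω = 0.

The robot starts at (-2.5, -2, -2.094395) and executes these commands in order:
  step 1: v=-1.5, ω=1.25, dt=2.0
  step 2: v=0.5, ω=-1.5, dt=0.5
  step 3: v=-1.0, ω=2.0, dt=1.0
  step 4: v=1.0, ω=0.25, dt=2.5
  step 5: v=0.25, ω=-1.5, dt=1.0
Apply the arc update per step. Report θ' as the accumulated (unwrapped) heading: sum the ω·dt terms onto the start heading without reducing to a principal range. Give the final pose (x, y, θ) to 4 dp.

(-5.3782, 1.6921, 0.7806)

step 1: θ'=0.4056 (R=-1.2000) → pose (-4.0127, -0.2974, 0.4056)
step 2: θ'=-0.3444 (R=-0.3333) → pose (-3.7687, -0.2899, -0.3444)
step 3: θ'=1.6556 (R=-0.5000) → pose (-4.4357, -0.8029, 1.6556)
step 4: θ'=2.2806 (R=4.0000) → pose (-5.3873, 1.4650, 2.2806)
step 5: θ'=0.7806 (R=-0.1667) → pose (-5.3782, 1.6921, 0.7806)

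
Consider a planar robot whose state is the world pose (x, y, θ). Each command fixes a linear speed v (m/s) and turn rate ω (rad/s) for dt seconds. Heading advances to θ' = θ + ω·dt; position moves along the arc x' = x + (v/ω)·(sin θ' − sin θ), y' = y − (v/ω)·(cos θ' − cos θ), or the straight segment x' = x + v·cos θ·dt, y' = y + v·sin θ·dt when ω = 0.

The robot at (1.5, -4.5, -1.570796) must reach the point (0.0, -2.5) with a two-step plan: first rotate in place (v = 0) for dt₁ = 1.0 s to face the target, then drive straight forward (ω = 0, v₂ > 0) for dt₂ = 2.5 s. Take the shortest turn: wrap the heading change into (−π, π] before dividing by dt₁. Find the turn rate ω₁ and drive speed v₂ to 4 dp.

ω₁ = -2.4981, v₂ = 1.0000

heading to target = atan2(-2.5−-4.5, 0−1.5) = 2.2143
Δθ = wrap(2.2143 − -1.5708) = -2.4981; ω₁ = Δθ/dt₁ = -2.4981
distance = √((0−1.5)² + (-2.5−-4.5)²) = 2.5000; v₂ = distance/dt₂ = 1.0000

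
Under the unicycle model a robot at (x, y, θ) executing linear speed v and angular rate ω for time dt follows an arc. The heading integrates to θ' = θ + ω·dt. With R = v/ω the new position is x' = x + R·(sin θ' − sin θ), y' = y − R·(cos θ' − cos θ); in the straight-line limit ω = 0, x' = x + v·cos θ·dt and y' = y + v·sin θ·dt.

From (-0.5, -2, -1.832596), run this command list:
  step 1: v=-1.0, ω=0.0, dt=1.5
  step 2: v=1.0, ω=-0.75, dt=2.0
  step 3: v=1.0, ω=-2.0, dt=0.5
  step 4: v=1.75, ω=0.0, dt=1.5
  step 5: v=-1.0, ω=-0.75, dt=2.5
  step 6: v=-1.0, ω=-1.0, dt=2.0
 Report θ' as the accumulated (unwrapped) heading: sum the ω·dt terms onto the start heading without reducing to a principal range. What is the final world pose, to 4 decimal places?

(-5.1467, 0.7480, -8.2076)

step 1: θ'=-1.8326 (straight) → pose (-0.1118, -0.5511, -1.8326)
step 2: θ'=-3.3326 (R=-1.3333) → pose (-1.6528, -1.5151, -3.3326)
step 3: θ'=-4.3326 (R=-0.5000) → pose (-2.0222, -1.2096, -4.3326)
step 4: θ'=-4.3326 (straight) → pose (-2.9954, 1.2284, -4.3326)
step 5: θ'=-6.2076 (R=1.3333) → pose (-4.1330, -0.5954, -6.2076)
step 6: θ'=-8.2076 (R=1.0000) → pose (-5.1467, 0.7480, -8.2076)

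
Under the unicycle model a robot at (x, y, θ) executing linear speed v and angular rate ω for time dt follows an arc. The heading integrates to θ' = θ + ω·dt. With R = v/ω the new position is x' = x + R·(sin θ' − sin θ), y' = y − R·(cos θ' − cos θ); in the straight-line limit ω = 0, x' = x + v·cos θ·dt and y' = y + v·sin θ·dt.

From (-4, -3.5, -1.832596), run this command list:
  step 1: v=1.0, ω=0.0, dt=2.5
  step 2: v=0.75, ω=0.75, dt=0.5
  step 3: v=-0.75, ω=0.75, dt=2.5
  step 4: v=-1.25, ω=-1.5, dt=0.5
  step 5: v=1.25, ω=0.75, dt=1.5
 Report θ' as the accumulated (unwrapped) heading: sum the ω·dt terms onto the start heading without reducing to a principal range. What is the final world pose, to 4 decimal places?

(-4.9527, -5.1062, 0.7924)

step 1: θ'=-1.8326 (straight) → pose (-4.6470, -5.9148, -1.8326)
step 2: θ'=-1.4576 (R=1.0000) → pose (-4.6747, -6.2866, -1.4576)
step 3: θ'=0.4174 (R=-1.0000) → pose (-6.0737, -5.4854, 0.4174)
step 4: θ'=-0.3326 (R=0.8333) → pose (-6.6836, -5.5113, -0.3326)
step 5: θ'=0.7924 (R=1.6667) → pose (-4.9527, -5.1062, 0.7924)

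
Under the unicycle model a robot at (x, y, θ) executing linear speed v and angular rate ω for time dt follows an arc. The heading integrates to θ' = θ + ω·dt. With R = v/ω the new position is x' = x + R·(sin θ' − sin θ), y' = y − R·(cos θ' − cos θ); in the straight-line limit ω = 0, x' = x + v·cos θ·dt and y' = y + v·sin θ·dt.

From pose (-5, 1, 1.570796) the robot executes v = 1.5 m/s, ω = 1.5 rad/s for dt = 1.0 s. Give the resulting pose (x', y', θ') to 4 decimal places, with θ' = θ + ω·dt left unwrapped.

θ' = 1.5708 + 1.5·1.0 = 3.0708
R = v/ω = 1.5/1.5 = 1.0000
x' = -5 + 1.0000·(sin 3.0708 − sin 1.5708) = -5.9293
y' = 1 − 1.0000·(cos 3.0708 − cos 1.5708) = 1.9975

(-5.9293, 1.9975, 3.0708)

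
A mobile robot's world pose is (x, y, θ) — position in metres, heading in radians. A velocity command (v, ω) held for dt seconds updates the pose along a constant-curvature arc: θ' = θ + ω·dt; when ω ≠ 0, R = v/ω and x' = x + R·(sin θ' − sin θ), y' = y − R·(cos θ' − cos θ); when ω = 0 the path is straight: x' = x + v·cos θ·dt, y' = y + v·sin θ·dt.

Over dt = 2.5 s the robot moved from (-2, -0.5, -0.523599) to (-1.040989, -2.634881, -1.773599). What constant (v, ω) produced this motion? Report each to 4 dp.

v = 1.0000, ω = -0.5000

Δθ = -1.773599 − -0.523599 = -1.250000
ω = Δθ/dt = -1.250000/2.5 = -0.5000
R = −Δy/(cos θ' − cos θ) = -2.0000
v = R·ω = -2.0000·-0.5000 = 1.0000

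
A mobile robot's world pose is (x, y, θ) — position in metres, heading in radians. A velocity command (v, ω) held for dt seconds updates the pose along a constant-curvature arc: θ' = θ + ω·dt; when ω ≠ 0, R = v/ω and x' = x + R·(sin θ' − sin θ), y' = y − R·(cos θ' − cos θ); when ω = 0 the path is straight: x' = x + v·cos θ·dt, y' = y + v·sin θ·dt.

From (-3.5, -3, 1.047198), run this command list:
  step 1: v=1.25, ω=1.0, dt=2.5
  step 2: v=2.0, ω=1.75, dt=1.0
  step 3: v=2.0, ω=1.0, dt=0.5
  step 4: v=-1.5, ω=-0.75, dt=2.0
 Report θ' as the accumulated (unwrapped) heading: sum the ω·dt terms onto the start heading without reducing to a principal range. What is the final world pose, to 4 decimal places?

(-5.7402, -0.9966, 4.2972)

step 1: θ'=3.5472 (R=1.2500) → pose (-5.0758, -1.2264, 3.5472)
step 2: θ'=5.2972 (R=1.1429) → pose (-5.5777, -2.9075, 5.2972)
step 3: θ'=5.7972 (R=2.0000) → pose (-4.8443, -3.5718, 5.7972)
step 4: θ'=4.2972 (R=2.0000) → pose (-5.7402, -0.9966, 4.2972)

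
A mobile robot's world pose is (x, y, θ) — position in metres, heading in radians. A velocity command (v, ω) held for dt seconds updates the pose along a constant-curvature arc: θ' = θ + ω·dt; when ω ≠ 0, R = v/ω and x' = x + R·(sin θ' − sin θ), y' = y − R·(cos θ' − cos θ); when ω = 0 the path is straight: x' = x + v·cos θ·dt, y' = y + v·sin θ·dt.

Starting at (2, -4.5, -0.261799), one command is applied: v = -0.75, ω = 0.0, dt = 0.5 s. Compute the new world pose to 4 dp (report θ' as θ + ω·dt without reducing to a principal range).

θ' = -0.2618 + 0.0·0.5 = -0.2618
ω = 0 → straight: x' = 2 + -0.75·cos(-0.2618)·0.5 = 1.6378
y' = -4.5 + -0.75·sin(-0.2618)·0.5 = -4.4029

(1.6378, -4.4029, -0.2618)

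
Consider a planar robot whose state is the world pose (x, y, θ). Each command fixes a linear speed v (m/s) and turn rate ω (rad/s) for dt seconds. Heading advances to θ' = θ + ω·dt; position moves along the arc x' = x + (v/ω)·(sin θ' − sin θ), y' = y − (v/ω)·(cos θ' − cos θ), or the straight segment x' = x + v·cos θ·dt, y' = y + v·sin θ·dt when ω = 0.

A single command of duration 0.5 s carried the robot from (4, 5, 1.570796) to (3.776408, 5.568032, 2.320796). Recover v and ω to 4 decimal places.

v = 1.2500, ω = 1.5000

Δθ = 2.320796 − 1.570796 = 0.750000
ω = Δθ/dt = 0.750000/0.5 = 1.5000
R = −Δy/(cos θ' − cos θ) = 0.8333
v = R·ω = 0.8333·1.5000 = 1.2500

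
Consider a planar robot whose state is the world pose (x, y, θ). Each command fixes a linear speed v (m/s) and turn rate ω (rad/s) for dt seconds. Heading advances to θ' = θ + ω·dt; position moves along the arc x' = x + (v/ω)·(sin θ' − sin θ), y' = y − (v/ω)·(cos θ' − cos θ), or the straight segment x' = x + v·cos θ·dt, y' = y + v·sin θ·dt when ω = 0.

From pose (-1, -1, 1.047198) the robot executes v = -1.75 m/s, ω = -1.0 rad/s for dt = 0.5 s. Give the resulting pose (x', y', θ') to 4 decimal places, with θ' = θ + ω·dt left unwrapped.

θ' = 1.0472 + -1.0·0.5 = 0.5472
R = v/ω = -1.75/-1.0 = 1.7500
x' = -1 + 1.7500·(sin 0.5472 − sin 1.0472) = -1.6050
y' = -1 − 1.7500·(cos 0.5472 − cos 1.0472) = -1.6195

(-1.6050, -1.6195, 0.5472)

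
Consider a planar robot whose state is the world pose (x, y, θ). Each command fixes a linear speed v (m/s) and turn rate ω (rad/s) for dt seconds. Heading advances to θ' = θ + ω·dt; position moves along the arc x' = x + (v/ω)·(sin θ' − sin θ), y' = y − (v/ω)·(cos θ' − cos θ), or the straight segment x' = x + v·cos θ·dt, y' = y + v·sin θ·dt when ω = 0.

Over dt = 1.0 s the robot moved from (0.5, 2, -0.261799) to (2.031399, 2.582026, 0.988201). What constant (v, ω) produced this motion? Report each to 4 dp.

Δθ = 0.988201 − -0.261799 = 1.250000
ω = Δθ/dt = 1.250000/1.0 = 1.2500
R = Δx/(sin θ' − sin θ) = 1.4000
v = R·ω = 1.4000·1.2500 = 1.7500

v = 1.7500, ω = 1.2500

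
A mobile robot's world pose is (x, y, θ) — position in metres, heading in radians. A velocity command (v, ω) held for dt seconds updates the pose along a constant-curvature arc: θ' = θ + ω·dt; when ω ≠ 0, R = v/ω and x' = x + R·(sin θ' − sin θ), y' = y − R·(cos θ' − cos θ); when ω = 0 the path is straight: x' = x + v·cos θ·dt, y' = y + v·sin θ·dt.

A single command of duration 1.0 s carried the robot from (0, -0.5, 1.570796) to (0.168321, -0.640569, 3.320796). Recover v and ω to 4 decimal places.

v = -0.2500, ω = 1.7500

Δθ = 3.320796 − 1.570796 = 1.750000
ω = Δθ/dt = 1.750000/1.0 = 1.7500
R = Δx/(sin θ' − sin θ) = -0.1429
v = R·ω = -0.1429·1.7500 = -0.2500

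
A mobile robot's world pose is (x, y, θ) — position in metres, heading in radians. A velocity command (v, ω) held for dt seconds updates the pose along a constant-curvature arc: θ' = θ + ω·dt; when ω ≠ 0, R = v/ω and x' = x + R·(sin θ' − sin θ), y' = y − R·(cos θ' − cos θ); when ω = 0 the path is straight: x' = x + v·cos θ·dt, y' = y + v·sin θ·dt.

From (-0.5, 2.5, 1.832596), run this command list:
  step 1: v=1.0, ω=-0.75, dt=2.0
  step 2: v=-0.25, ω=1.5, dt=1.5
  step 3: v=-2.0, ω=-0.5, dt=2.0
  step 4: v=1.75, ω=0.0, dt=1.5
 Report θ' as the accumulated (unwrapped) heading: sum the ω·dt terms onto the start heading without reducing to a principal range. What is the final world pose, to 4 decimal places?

step 1: θ'=0.3326 (R=-1.3333) → pose (0.3526, 4.1054, 0.3326)
step 2: θ'=2.5826 (R=-0.1667) → pose (0.3186, 3.8065, 2.5826)
step 3: θ'=1.5826 (R=4.0000) → pose (2.1970, 0.4626, 1.5826)
step 4: θ'=1.5826 (straight) → pose (2.1660, 3.0874, 1.5826)

(2.1660, 3.0874, 1.5826)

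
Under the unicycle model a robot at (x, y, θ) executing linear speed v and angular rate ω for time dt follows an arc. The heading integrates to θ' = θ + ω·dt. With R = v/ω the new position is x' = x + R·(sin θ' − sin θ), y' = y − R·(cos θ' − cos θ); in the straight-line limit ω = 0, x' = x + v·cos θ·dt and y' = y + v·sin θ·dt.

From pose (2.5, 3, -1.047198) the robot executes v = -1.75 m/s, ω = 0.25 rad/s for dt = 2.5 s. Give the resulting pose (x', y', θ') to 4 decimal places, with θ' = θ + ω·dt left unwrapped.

(-0.6938, 5.8853, -0.4222)

θ' = -1.0472 + 0.25·2.5 = -0.4222
R = v/ω = -1.75/0.25 = -7.0000
x' = 2.5 + -7.0000·(sin -0.4222 − sin -1.0472) = -0.6938
y' = 3 − -7.0000·(cos -0.4222 − cos -1.0472) = 5.8853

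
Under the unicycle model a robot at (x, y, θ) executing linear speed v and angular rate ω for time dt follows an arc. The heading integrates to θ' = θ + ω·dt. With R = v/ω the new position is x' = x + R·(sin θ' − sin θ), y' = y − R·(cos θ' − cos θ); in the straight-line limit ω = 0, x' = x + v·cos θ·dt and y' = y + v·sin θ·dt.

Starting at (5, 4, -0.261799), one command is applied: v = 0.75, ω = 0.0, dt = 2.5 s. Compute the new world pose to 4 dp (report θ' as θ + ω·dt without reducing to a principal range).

θ' = -0.2618 + 0.0·2.5 = -0.2618
ω = 0 → straight: x' = 5 + 0.75·cos(-0.2618)·2.5 = 6.8111
y' = 4 + 0.75·sin(-0.2618)·2.5 = 3.5147

(6.8111, 3.5147, -0.2618)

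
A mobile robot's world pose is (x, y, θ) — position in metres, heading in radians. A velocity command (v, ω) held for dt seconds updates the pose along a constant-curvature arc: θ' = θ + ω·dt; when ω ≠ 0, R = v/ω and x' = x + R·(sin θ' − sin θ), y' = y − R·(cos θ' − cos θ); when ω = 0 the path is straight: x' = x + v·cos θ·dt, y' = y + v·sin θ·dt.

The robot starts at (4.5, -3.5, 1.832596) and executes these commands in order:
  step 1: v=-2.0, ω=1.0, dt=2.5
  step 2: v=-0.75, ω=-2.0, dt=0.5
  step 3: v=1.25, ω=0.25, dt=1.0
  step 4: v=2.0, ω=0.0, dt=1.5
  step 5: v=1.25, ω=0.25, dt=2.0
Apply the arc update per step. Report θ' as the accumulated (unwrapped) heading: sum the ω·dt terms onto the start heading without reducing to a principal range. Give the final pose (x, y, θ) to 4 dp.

step 1: θ'=4.3326 (R=-2.0000) → pose (8.2893, -3.7238, 4.3326)
step 2: θ'=3.3326 (R=0.3750) → pose (8.5664, -3.4947, 3.3326)
step 3: θ'=3.5826 (R=5.0000) → pose (7.3814, -3.8821, 3.5826)
step 4: θ'=3.5826 (straight) → pose (4.6684, -5.1627, 3.5826)
step 5: θ'=4.0826 (R=5.0000) → pose (2.7619, -6.7394, 4.0826)

(2.7619, -6.7394, 4.0826)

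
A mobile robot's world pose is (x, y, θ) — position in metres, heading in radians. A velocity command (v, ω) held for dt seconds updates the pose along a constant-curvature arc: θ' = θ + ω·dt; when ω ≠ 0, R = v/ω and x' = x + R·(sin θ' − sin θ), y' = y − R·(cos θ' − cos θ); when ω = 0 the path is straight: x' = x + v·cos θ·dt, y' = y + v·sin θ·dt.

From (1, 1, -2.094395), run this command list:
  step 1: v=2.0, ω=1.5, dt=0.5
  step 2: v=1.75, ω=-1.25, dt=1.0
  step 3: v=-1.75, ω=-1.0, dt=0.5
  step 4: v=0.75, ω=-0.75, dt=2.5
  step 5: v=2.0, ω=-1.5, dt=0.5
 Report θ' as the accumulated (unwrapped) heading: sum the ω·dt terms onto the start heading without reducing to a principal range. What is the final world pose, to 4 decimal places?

(0.6102, 0.8189, -5.7194)

step 1: θ'=-1.3444 (R=1.3333) → pose (0.8554, 0.0340, -1.3444)
step 2: θ'=-2.5944 (R=-1.4000) → pose (0.2195, -1.4758, -2.5944)
step 3: θ'=-3.0944 (R=1.7500) → pose (1.0475, -1.2222, -3.0944)
step 4: θ'=-4.9694 (R=-1.0000) → pose (0.0332, 0.0308, -4.9694)
step 5: θ'=-5.7194 (R=-1.3333) → pose (0.6102, 0.8189, -5.7194)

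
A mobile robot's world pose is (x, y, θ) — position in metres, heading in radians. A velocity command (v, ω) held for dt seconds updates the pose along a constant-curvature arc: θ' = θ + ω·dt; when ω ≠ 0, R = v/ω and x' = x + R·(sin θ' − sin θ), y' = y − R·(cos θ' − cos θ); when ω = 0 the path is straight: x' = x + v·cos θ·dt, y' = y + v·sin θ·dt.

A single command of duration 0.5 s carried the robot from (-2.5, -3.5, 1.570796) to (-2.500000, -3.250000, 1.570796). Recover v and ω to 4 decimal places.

Δθ = 1.570796 − 1.570796 = 0.000000
ω = Δθ/dt = 0.000000/0.5 = 0.0000
ω = 0 → v = (Δx·cos θ + Δy·sin θ)/dt = 0.5000

v = 0.5000, ω = 0.0000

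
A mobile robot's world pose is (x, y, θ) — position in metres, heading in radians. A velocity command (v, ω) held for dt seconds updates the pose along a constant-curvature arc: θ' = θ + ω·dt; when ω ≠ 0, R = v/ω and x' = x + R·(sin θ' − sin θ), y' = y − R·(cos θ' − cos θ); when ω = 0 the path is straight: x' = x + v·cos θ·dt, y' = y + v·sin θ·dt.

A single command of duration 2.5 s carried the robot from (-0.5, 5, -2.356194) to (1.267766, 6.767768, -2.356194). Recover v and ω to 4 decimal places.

v = -1.0000, ω = 0.0000

Δθ = -2.356194 − -2.356194 = 0.000000
ω = Δθ/dt = 0.000000/2.5 = 0.0000
ω = 0 → v = (Δx·cos θ + Δy·sin θ)/dt = -1.0000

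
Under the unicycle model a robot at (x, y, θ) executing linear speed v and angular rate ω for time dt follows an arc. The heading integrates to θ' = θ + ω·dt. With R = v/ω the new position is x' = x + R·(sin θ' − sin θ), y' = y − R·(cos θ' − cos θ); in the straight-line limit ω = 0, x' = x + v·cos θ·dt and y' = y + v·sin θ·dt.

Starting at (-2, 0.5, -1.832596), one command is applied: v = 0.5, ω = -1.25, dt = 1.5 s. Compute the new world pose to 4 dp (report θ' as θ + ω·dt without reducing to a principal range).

(-2.6009, 0.2659, -3.7076)

θ' = -1.8326 + -1.25·1.5 = -3.7076
R = v/ω = 0.5/-1.25 = -0.4000
x' = -2 + -0.4000·(sin -3.7076 − sin -1.8326) = -2.6009
y' = 0.5 − -0.4000·(cos -3.7076 − cos -1.8326) = 0.2659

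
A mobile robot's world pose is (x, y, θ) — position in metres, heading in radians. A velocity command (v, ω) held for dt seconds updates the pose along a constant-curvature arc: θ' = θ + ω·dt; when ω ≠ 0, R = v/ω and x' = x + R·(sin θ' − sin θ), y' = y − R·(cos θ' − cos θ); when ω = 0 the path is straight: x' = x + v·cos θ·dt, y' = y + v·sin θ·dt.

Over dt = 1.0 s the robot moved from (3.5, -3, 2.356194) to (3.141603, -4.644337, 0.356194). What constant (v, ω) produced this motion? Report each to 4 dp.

Δθ = 0.356194 − 2.356194 = -2.000000
ω = Δθ/dt = -2.000000/1.0 = -2.0000
R = −Δy/(cos θ' − cos θ) = 1.0000
v = R·ω = 1.0000·-2.0000 = -2.0000

v = -2.0000, ω = -2.0000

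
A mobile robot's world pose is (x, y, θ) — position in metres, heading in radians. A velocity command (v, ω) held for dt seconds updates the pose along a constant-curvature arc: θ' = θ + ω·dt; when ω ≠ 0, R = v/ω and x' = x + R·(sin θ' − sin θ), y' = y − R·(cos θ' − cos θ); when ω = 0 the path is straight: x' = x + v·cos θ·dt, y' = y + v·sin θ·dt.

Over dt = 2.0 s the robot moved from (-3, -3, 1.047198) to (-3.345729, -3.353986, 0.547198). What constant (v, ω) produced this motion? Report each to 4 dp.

Δθ = 0.547198 − 1.047198 = -0.500000
ω = Δθ/dt = -0.500000/2.0 = -0.2500
R = −Δy/(cos θ' − cos θ) = 1.0000
v = R·ω = 1.0000·-0.2500 = -0.2500

v = -0.2500, ω = -0.2500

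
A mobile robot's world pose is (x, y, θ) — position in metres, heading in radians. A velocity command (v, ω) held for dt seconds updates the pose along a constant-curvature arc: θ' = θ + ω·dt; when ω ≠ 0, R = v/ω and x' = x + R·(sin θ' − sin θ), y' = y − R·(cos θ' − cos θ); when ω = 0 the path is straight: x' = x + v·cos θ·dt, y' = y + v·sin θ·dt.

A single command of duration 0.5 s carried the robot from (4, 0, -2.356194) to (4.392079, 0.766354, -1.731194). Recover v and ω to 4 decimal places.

Δθ = -1.731194 − -2.356194 = 0.625000
ω = Δθ/dt = 0.625000/0.5 = 1.2500
R = −Δy/(cos θ' − cos θ) = -1.4000
v = R·ω = -1.4000·1.2500 = -1.7500

v = -1.7500, ω = 1.2500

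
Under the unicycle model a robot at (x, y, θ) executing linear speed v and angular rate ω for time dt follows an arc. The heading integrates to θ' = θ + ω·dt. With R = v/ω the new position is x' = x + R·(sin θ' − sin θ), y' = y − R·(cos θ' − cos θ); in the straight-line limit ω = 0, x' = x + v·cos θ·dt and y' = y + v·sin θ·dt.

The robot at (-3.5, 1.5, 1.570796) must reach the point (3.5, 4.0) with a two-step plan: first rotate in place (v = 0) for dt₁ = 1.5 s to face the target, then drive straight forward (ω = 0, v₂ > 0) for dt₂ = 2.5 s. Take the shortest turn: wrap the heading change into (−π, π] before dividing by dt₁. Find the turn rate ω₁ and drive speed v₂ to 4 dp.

ω₁ = -0.8185, v₂ = 2.9732

heading to target = atan2(4−1.5, 3.5−-3.5) = 0.3430
Δθ = wrap(0.3430 − 1.5708) = -1.2278; ω₁ = Δθ/dt₁ = -0.8185
distance = √((3.5−-3.5)² + (4−1.5)²) = 7.4330; v₂ = distance/dt₂ = 2.9732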